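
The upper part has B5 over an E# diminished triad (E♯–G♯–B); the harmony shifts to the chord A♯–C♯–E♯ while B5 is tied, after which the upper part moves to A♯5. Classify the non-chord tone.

The harmony at that moment is A♯ minor triad (A♯, C♯, E♯); B5 is not a chord tone.
It is held over (the same pitch as the preceding B5) and left by step down to A♯5.
Held over from the previous chord and resolving down by step — a suspension.

B5 is a suspension.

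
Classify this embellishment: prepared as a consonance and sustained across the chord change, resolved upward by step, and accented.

Approach: by preparation — the pitch is first a chord tone, then held (tied or repeated) while the harmony changes under it. Departure: up by step. Metric position: strong.
A prepared dissonance that resolves upward by step — a retardation. (The same figure resolving downward would be a suspension.)

Retardation.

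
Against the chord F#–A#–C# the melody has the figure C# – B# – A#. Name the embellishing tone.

B# is a passing tone.

The harmony at that moment is F# major triad (F#, A#, C#); B# is not a chord tone.
It is approached by step down from C# and left by step down to A#.
Step in, step out in the same direction — a passing tone.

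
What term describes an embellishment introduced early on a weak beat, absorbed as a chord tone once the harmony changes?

Anticipation.

Approach: ahead of the chord change (typically by step), so it is dissonant against the current harmony. Departure: none — the same pitch is restated or held and is a chord tone of the new harmony.
Dissonant first, consonant once the harmony catches up: the note simply arrives early — an anticipation. (The reverse timing, consonant first and dissonant after the change, would be a suspension or retardation.)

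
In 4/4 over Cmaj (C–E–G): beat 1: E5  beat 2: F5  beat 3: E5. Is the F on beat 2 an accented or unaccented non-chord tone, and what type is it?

Unaccented neighbor tone.

The harmony at that moment is C major triad (C, E, G); F5 is not a chord tone.
It is approached by step up from E5 and left by step down to E5.
Step away and step back to the same note — a neighbor tone (upper neighbor).
It falls on a weak beat, so it is unaccented.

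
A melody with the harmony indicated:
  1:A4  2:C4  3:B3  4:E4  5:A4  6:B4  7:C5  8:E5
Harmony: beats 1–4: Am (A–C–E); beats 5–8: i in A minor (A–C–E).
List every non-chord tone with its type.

B3 (beat 3) — escape tone; B4 (beat 6) — passing tone.

The harmony at that moment is A minor triad (A, C, E); B3 is not a chord tone.
It is approached by step down from C4 and left by leap up to E4.
Step in, leap out — an escape tone.
The harmony at that moment is A minor triad (A, C, E); B4 is not a chord tone.
It is approached by step up from A4 and left by step up to C5.
Step in, step out in the same direction — a passing tone.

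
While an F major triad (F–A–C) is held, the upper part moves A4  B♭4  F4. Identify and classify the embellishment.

B♭4 is an escape tone.

The harmony at that moment is F major triad (F, A, C); B♭4 is not a chord tone.
It is approached by step up from A4 and left by leap down to F4.
Step in, leap out — an escape tone.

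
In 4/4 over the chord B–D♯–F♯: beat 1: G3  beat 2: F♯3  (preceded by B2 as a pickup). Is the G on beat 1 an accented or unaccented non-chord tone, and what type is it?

Accented appoggiatura.

The harmony at that moment is B major triad (B, D♯, F♯); G3 is not a chord tone.
It is approached by leap up from B2 and left by step down to F♯3.
Leap in, step out — an appoggiatura.
It falls on the downbeat, so it is accented.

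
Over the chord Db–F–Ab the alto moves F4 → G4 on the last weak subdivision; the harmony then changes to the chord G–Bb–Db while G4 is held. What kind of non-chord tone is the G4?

The harmony at that moment is Db major triad (Db, F, Ab); G4 is not a chord tone.
It is approached by step up from F4 and then sustained as the same pitch into the next harmony.
Arriving early and becoming a chord tone when the harmony changes — an anticipation.

G4 is an anticipation.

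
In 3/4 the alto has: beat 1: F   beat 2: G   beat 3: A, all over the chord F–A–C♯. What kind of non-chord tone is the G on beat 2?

Passing tone.

The harmony at that moment is F augmented triad (F, A, C♯); G is not a chord tone.
It is approached by step up from F and left by step up to A.
Step in, step out in the same direction — a passing tone.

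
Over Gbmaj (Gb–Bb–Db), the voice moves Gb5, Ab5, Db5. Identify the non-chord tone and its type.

The harmony at that moment is Gb major triad (Gb, Bb, Db); Ab5 is not a chord tone.
It is approached by step up from Gb5 and left by leap down to Db5.
Step in, leap out — an escape tone.

Ab5 is an escape tone.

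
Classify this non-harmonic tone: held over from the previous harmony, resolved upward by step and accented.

Retardation.

Approach: by preparation — the pitch is first a chord tone, then held (tied or repeated) while the harmony changes under it. Departure: up by step. Metric position: strong.
A prepared dissonance that resolves upward by step — a retardation. (The same figure resolving downward would be a suspension.)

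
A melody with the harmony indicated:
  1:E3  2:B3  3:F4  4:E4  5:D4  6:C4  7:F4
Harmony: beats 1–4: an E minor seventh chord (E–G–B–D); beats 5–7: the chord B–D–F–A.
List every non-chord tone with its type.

The harmony at that moment is E minor seventh chord (E, G, B, D); F4 is not a chord tone.
It is approached by leap up from B3 and left by step down to E4.
Leap in, step out — an appoggiatura.
The harmony at that moment is B half-diminished seventh chord (B, D, F, A); C4 is not a chord tone.
It is approached by step down from D4 and left by leap up to F4.
Step in, leap out — an escape tone.

F4 (beat 3) — appoggiatura; C4 (beat 6) — escape tone.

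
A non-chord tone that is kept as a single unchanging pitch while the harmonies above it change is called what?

Pedal tone.

Approach: none. Departure: none — a single pitch is sustained while the chords change around it, passing through harmonies that do not contain it.
No melodic motion at all; the dissonance is created entirely by the moving harmonies against the stationary note — a pedal tone (pedal point).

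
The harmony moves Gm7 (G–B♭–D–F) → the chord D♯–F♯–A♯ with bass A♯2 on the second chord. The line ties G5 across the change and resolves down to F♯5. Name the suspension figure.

At the second chord the bass is A♯2. The suspended G5 lies a seventh above the bass; after resolving down by step to F♯5, the interval above the bass becomes a sixth.
Suspension figures are named by those two intervals: 7–6.

7–6 suspension.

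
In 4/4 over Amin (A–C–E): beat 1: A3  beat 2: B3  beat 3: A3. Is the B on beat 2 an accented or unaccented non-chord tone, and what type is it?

Unaccented neighbor tone.

The harmony at that moment is A minor triad (A, C, E); B3 is not a chord tone.
It is approached by step up from A3 and left by step down to A3.
Step away and step back to the same note — a neighbor tone (upper neighbor).
It falls on a weak beat, so it is unaccented.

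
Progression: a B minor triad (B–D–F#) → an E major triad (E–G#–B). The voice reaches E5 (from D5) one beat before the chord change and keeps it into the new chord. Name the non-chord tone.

The harmony at that moment is B minor triad (B, D, F#); E5 is not a chord tone.
It is approached by step up from D5 and then sustained as the same pitch into the next harmony.
Arriving early and becoming a chord tone when the harmony changes — an anticipation.

E5 is an anticipation.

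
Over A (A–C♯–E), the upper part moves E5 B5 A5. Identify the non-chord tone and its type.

The harmony at that moment is A major triad (A, C♯, E); B5 is not a chord tone.
It is approached by leap up from E5 and left by step down to A5.
Leap in, step out — an appoggiatura.

B5 is an appoggiatura.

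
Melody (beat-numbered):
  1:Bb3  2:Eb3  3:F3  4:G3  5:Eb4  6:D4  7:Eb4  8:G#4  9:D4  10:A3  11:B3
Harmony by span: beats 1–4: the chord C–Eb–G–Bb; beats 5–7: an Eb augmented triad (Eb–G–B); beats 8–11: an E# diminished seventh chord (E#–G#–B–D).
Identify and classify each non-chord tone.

F3 (beat 3) — passing tone; D4 (beat 6) — neighbor tone; A3 (beat 10) — appoggiatura.

The harmony at that moment is C minor seventh chord (C, Eb, G, Bb); F3 is not a chord tone.
It is approached by step up from Eb3 and left by step up to G3.
Step in, step out in the same direction — a passing tone.
The harmony at that moment is Eb augmented triad (Eb, G, B); D4 is not a chord tone.
It is approached by step down from Eb4 and left by step up to Eb4.
Step away and step back to the same note — a neighbor tone (lower neighbor).
The harmony at that moment is E# diminished seventh chord (E#, G#, B, D); A3 is not a chord tone.
It is approached by leap down from D4 and left by step up to B3.
Leap in, step out — an appoggiatura.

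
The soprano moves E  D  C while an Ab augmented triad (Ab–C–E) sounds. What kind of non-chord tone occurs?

The harmony at that moment is Ab augmented triad (Ab, C, E); D is not a chord tone.
It is approached by step down from E and left by step down to C.
Step in, step out in the same direction — a passing tone.

D is a passing tone.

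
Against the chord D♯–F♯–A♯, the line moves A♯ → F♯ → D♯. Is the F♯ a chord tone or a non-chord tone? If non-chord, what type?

D# minor triad contains D♯, F♯, A♯; F♯ is the third, so it is a chord tone.

Chord tone (the third of D# minor triad).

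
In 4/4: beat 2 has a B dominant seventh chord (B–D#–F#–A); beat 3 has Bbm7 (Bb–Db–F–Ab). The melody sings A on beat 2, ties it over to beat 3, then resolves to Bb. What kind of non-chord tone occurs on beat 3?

The harmony at that moment is Bb minor seventh chord (Bb, Db, F, Ab); A is not a chord tone.
It is held over (the same pitch as the preceding A) and left by step up to Bb.
Held over from the previous chord and resolving up by step — a retardation.

Retardation.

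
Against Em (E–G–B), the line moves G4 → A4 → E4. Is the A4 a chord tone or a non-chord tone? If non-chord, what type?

The harmony at that moment is E minor triad (E, G, B); A4 is not a chord tone.
It is approached by step up from G4 and left by leap down to E4.
Step in, leap out — an escape tone.

Non-chord tone — an escape tone.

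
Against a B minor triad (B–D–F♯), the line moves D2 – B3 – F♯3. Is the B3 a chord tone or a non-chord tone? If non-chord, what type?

B minor triad contains B, D, F♯; B is the root, so it is a chord tone.

Chord tone (the root of B minor triad).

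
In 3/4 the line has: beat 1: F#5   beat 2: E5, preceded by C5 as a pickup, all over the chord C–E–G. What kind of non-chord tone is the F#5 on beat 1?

Appoggiatura.

The harmony at that moment is C major triad (C, E, G); F#5 is not a chord tone.
It is approached by leap up from C5 and left by step down to E5.
Leap in, step out, metrically accented — an appoggiatura.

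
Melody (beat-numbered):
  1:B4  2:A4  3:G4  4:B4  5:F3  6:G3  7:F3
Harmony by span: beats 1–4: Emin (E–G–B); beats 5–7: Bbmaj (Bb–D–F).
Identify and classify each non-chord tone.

A4 (beat 2) — passing tone; G3 (beat 6) — neighbor tone.

The harmony at that moment is E minor triad (E, G, B); A4 is not a chord tone.
It is approached by step down from B4 and left by step down to G4.
Step in, step out in the same direction — a passing tone.
The harmony at that moment is Bb major triad (Bb, D, F); G3 is not a chord tone.
It is approached by step up from F3 and left by step down to F3.
Step away and step back to the same note — a neighbor tone (upper neighbor).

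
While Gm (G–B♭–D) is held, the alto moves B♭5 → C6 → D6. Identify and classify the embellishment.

C6 is a passing tone.

The harmony at that moment is G minor triad (G, B♭, D); C6 is not a chord tone.
It is approached by step up from B♭5 and left by step up to D6.
Step in, step out in the same direction — a passing tone.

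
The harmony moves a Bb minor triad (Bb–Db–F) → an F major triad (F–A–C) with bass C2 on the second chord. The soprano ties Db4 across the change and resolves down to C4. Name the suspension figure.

9–8 suspension.

At the second chord the bass is C2. The suspended Db4 lies a ninth above the bass; after resolving down by step to C4, the interval above the bass becomes an octave.
Suspension figures are named by those two intervals: 9–8.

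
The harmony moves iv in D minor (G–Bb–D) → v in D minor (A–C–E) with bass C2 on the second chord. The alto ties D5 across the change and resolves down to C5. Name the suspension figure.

At the second chord the bass is C2. The suspended D5 lies a ninth above the bass; after resolving down by step to C5, the interval above the bass becomes an octave.
Suspension figures are named by those two intervals: 9–8.

9–8 suspension.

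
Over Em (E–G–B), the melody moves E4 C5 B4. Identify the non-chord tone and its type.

The harmony at that moment is E minor triad (E, G, B); C5 is not a chord tone.
It is approached by leap up from E4 and left by step down to B4.
Leap in, step out — an appoggiatura.

C5 is an appoggiatura.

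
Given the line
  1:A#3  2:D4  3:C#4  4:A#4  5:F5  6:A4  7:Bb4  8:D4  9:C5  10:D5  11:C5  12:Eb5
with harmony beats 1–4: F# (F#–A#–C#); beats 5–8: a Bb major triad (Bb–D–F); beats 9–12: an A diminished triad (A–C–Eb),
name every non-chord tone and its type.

D4 (beat 2) — appoggiatura; A4 (beat 6) — appoggiatura; D5 (beat 10) — neighbor tone.

The harmony at that moment is F# major triad (F#, A#, C#); D4 is not a chord tone.
It is approached by leap up from A#3 and left by step down to C#4.
Leap in, step out — an appoggiatura.
The harmony at that moment is Bb major triad (Bb, D, F); A4 is not a chord tone.
It is approached by leap down from F5 and left by step up to Bb4.
Leap in, step out — an appoggiatura.
The harmony at that moment is A diminished triad (A, C, Eb); D5 is not a chord tone.
It is approached by step up from C5 and left by step down to C5.
Step away and step back to the same note — a neighbor tone (upper neighbor).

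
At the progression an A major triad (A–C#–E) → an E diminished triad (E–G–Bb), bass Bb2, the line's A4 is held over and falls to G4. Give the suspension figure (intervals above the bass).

7–6 suspension.

At the second chord the bass is Bb2. The suspended A4 lies a seventh above the bass; after resolving down by step to G4, the interval above the bass becomes a sixth.
Suspension figures are named by those two intervals: 7–6.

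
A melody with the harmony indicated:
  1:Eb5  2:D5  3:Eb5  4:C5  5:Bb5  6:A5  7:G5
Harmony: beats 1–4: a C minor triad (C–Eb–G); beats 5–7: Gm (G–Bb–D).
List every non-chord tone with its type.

The harmony at that moment is C minor triad (C, Eb, G); D5 is not a chord tone.
It is approached by step down from Eb5 and left by step up to Eb5.
Step away and step back to the same note — a neighbor tone (lower neighbor).
The harmony at that moment is G minor triad (G, Bb, D); A5 is not a chord tone.
It is approached by step down from Bb5 and left by step down to G5.
Step in, step out in the same direction — a passing tone.

D5 (beat 2) — neighbor tone; A5 (beat 6) — passing tone.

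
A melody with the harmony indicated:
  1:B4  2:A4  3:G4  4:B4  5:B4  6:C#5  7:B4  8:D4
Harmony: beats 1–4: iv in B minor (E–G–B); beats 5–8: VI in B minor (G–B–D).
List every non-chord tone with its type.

A4 (beat 2) — passing tone; C#5 (beat 6) — neighbor tone.

The harmony at that moment is E minor triad (E, G, B); A4 is not a chord tone.
It is approached by step down from B4 and left by step down to G4.
Step in, step out in the same direction — a passing tone.
The harmony at that moment is G major triad (G, B, D); C#5 is not a chord tone.
It is approached by step up from B4 and left by step down to B4.
Step away and step back to the same note — a neighbor tone (upper neighbor).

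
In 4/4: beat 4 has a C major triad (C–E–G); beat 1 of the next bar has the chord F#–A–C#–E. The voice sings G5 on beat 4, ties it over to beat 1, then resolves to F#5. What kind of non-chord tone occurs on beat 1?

Suspension.

The harmony at that moment is F# minor seventh chord (F#, A, C#, E); G5 is not a chord tone.
It is held over (the same pitch as the preceding G5) and left by step down to F#5.
Held over from the previous chord and resolving down by step — a suspension.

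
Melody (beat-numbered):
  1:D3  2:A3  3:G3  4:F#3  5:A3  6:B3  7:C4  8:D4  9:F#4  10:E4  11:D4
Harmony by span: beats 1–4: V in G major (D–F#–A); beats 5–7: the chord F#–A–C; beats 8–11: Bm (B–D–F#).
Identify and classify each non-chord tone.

G3 (beat 3) — passing tone; B3 (beat 6) — passing tone; E4 (beat 10) — passing tone.

The harmony at that moment is D major triad (D, F#, A); G3 is not a chord tone.
It is approached by step down from A3 and left by step down to F#3.
Step in, step out in the same direction — a passing tone.
The harmony at that moment is F# diminished triad (F#, A, C); B3 is not a chord tone.
It is approached by step up from A3 and left by step up to C4.
Step in, step out in the same direction — a passing tone.
The harmony at that moment is B minor triad (B, D, F#); E4 is not a chord tone.
It is approached by step down from F#4 and left by step down to D4.
Step in, step out in the same direction — a passing tone.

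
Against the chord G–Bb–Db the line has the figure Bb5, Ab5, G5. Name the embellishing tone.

The harmony at that moment is G diminished triad (G, Bb, Db); Ab5 is not a chord tone.
It is approached by step down from Bb5 and left by step down to G5.
Step in, step out in the same direction — a passing tone.

Ab5 is a passing tone.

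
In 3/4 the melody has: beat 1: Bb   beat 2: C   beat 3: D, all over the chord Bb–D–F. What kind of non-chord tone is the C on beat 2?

Passing tone.

The harmony at that moment is Bb major triad (Bb, D, F); C is not a chord tone.
It is approached by step up from Bb and left by step up to D.
Step in, step out in the same direction — a passing tone.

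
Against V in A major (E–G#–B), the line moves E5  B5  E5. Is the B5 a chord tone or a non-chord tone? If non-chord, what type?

Chord tone (the fifth of E major triad).

E major triad contains E, G#, B; B is the fifth, so it is a chord tone.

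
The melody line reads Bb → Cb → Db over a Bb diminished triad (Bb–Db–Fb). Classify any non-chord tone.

Cb is a passing tone.

The harmony at that moment is Bb diminished triad (Bb, Db, Fb); Cb is not a chord tone.
It is approached by step up from Bb and left by step up to Db.
Step in, step out in the same direction — a passing tone.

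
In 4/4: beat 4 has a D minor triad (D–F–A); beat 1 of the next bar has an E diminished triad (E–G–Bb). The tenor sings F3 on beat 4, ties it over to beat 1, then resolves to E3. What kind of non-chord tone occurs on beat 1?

Suspension.

The harmony at that moment is E diminished triad (E, G, Bb); F3 is not a chord tone.
It is held over (the same pitch as the preceding F3) and left by step down to E3.
Held over from the previous chord and resolving down by step — a suspension.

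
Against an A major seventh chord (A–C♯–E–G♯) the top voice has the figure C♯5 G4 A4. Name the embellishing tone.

G4 is an appoggiatura.

The harmony at that moment is A major seventh chord (A, C♯, E, G♯); G4 is not a chord tone.
It is approached by leap down from C♯5 and left by step up to A4.
Leap in, step out — an appoggiatura.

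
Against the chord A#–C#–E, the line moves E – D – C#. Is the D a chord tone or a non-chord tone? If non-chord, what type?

The harmony at that moment is A# diminished triad (A#, C#, E); D is not a chord tone.
It is approached by step down from E and left by step down to C#.
Step in, step out in the same direction — a passing tone.

Non-chord tone — a passing tone.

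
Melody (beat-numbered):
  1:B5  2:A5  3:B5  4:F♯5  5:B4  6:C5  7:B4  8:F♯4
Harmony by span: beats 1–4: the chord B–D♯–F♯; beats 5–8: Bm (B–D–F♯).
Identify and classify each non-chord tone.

The harmony at that moment is B major triad (B, D♯, F♯); A5 is not a chord tone.
It is approached by step down from B5 and left by step up to B5.
Step away and step back to the same note — a neighbor tone (lower neighbor).
The harmony at that moment is B minor triad (B, D, F♯); C5 is not a chord tone.
It is approached by step up from B4 and left by step down to B4.
Step away and step back to the same note — a neighbor tone (upper neighbor).

A5 (beat 2) — neighbor tone; C5 (beat 6) — neighbor tone.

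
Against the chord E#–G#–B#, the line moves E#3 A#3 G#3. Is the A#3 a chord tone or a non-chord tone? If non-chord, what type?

Non-chord tone — an appoggiatura.

The harmony at that moment is E# minor triad (E#, G#, B#); A#3 is not a chord tone.
It is approached by leap up from E#3 and left by step down to G#3.
Leap in, step out — an appoggiatura.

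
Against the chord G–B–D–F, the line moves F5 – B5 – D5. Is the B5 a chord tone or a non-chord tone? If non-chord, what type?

Chord tone (the third of G dominant seventh chord).

G dominant seventh chord contains G, B, D, F; B is the third, so it is a chord tone.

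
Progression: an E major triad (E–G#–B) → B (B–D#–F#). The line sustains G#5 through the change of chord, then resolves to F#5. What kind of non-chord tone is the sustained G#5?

The harmony at that moment is B major triad (B, D#, F#); G#5 is not a chord tone.
It is held over (the same pitch as the preceding G#5) and left by step down to F#5.
Held over from the previous chord and resolving down by step — a suspension.

G#5 is a suspension.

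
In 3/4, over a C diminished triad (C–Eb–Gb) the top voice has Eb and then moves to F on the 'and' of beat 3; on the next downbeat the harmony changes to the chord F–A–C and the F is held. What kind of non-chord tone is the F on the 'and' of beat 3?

The harmony at that moment is C diminished triad (C, Eb, Gb); F is not a chord tone.
It is approached by step up from Eb and then sustained as the same pitch into the next harmony.
Arriving early and becoming a chord tone when the harmony changes — an anticipation.

Anticipation.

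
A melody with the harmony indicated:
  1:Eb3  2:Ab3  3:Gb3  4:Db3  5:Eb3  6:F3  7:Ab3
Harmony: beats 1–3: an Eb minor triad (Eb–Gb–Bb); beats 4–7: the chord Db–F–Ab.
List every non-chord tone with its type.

Ab3 (beat 2) — appoggiatura; Eb3 (beat 5) — passing tone.

The harmony at that moment is Eb minor triad (Eb, Gb, Bb); Ab3 is not a chord tone.
It is approached by leap up from Eb3 and left by step down to Gb3.
Leap in, step out — an appoggiatura.
The harmony at that moment is Db major triad (Db, F, Ab); Eb3 is not a chord tone.
It is approached by step up from Db3 and left by step up to F3.
Step in, step out in the same direction — a passing tone.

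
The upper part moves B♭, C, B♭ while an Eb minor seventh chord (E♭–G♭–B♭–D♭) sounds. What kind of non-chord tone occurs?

The harmony at that moment is E♭ minor seventh chord (E♭, G♭, B♭, D♭); C is not a chord tone.
It is approached by step up from B♭ and left by step down to B♭.
Step away and step back to the same note — a neighbor tone (upper neighbor).

C is a neighbor tone.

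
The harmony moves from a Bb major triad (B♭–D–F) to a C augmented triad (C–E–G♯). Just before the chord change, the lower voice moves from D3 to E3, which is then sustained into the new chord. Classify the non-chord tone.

The harmony at that moment is B♭ major triad (B♭, D, F); E3 is not a chord tone.
It is approached by step up from D3 and then sustained as the same pitch into the next harmony.
Arriving early and becoming a chord tone when the harmony changes — an anticipation.

E3 is an anticipation.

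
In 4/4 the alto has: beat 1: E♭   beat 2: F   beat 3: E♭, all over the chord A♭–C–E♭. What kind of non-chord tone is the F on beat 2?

Upper neighbor tone.

The harmony at that moment is A♭ major triad (A♭, C, E♭); F is not a chord tone.
It is approached by step up from E♭ and left by step down to E♭.
Step away and step back to the same note — a neighbor tone (upper neighbor).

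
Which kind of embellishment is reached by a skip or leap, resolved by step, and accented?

Approach: by leap. Departure: by step. Metric position: strong.
Leap in, step out, in a metrically strong position — an appoggiatura. (It is the mirror image of the escape tone, which steps in and leaps out from a weak position.)

Appoggiatura.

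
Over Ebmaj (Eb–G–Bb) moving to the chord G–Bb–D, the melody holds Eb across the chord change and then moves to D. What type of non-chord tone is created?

Eb is a suspension.

The harmony at that moment is G minor triad (G, Bb, D); Eb is not a chord tone.
It is held over (the same pitch as the preceding Eb) and left by step down to D.
Held over from the previous chord and resolving down by step — a suspension.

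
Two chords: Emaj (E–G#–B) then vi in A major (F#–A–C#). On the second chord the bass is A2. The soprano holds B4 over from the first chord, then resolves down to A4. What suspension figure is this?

9–8 suspension.

At the second chord the bass is A2. The suspended B4 lies a ninth above the bass; after resolving down by step to A4, the interval above the bass becomes an octave.
Suspension figures are named by those two intervals: 9–8.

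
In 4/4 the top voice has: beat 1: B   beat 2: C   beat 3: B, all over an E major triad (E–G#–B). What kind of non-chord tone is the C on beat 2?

Upper neighbor tone.

The harmony at that moment is E major triad (E, G#, B); C is not a chord tone.
It is approached by step up from B and left by step down to B.
Step away and step back to the same note — a neighbor tone (upper neighbor).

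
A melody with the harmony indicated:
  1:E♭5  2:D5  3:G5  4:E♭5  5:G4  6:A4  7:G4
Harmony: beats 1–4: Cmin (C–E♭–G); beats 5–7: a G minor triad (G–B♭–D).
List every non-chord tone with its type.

The harmony at that moment is C minor triad (C, E♭, G); D5 is not a chord tone.
It is approached by step down from E♭5 and left by leap up to G5.
Step in, leap out — an escape tone.
The harmony at that moment is G minor triad (G, B♭, D); A4 is not a chord tone.
It is approached by step up from G4 and left by step down to G4.
Step away and step back to the same note — a neighbor tone (upper neighbor).

D5 (beat 2) — escape tone; A4 (beat 6) — neighbor tone.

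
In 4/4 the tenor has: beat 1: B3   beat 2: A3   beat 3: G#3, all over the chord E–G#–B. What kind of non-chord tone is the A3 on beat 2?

The harmony at that moment is E major triad (E, G#, B); A3 is not a chord tone.
It is approached by step down from B3 and left by step down to G#3.
Step in, step out in the same direction — a passing tone.

Passing tone.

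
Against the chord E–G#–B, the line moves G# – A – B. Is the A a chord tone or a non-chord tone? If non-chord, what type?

The harmony at that moment is E major triad (E, G#, B); A is not a chord tone.
It is approached by step up from G# and left by step up to B.
Step in, step out in the same direction — a passing tone.

Non-chord tone — a passing tone.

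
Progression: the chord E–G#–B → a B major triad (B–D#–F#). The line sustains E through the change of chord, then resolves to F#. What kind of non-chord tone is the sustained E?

The harmony at that moment is B major triad (B, D#, F#); E is not a chord tone.
It is held over (the same pitch as the preceding E) and left by step up to F#.
Held over from the previous chord and resolving up by step — a retardation.

E is a retardation.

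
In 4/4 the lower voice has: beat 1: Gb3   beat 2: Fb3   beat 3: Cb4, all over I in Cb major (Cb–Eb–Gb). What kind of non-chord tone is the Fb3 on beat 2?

Escape tone.

The harmony at that moment is Cb major triad (Cb, Eb, Gb); Fb3 is not a chord tone.
It is approached by step down from Gb3 and left by leap up to Cb4.
Step in, leap out, on a weak beat — an escape tone.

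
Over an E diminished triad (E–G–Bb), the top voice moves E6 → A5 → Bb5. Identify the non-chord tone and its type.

The harmony at that moment is E diminished triad (E, G, Bb); A5 is not a chord tone.
It is approached by leap down from E6 and left by step up to Bb5.
Leap in, step out — an appoggiatura.

A5 is an appoggiatura.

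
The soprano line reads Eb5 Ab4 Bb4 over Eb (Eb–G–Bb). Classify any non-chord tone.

Ab4 is an appoggiatura.

The harmony at that moment is Eb major triad (Eb, G, Bb); Ab4 is not a chord tone.
It is approached by leap down from Eb5 and left by step up to Bb4.
Leap in, step out — an appoggiatura.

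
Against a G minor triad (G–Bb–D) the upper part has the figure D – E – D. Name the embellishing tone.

The harmony at that moment is G minor triad (G, Bb, D); E is not a chord tone.
It is approached by step up from D and left by step down to D.
Step away and step back to the same note — a neighbor tone (upper neighbor).

E is a neighbor tone.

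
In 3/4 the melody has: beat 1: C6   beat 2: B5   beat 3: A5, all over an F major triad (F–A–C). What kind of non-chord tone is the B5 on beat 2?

The harmony at that moment is F major triad (F, A, C); B5 is not a chord tone.
It is approached by step down from C6 and left by step down to A5.
Step in, step out in the same direction — a passing tone.

Passing tone.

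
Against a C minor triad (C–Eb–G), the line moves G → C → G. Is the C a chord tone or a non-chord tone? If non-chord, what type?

C minor triad contains C, Eb, G; C is the root, so it is a chord tone.

Chord tone (the root of C minor triad).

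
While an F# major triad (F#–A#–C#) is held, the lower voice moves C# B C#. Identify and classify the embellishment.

The harmony at that moment is F# major triad (F#, A#, C#); B is not a chord tone.
It is approached by step down from C# and left by step up to C#.
Step away and step back to the same note — a neighbor tone (lower neighbor).

B is a neighbor tone.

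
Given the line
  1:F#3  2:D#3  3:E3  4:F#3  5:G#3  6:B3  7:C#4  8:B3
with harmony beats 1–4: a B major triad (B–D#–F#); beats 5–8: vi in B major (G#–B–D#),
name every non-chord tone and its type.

E3 (beat 3) — passing tone; C#4 (beat 7) — neighbor tone.

The harmony at that moment is B major triad (B, D#, F#); E3 is not a chord tone.
It is approached by step up from D#3 and left by step up to F#3.
Step in, step out in the same direction — a passing tone.
The harmony at that moment is G# minor triad (G#, B, D#); C#4 is not a chord tone.
It is approached by step up from B3 and left by step down to B3.
Step away and step back to the same note — a neighbor tone (upper neighbor).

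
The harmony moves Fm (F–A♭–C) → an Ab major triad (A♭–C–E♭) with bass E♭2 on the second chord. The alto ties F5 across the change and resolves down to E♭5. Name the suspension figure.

At the second chord the bass is E♭2. The suspended F5 lies a ninth above the bass; after resolving down by step to E♭5, the interval above the bass becomes an octave.
Suspension figures are named by those two intervals: 9–8.

9–8 suspension.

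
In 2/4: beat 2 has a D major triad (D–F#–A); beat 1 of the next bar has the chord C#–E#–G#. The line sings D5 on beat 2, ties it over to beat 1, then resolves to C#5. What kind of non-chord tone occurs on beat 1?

The harmony at that moment is C# major triad (C#, E#, G#); D5 is not a chord tone.
It is held over (the same pitch as the preceding D5) and left by step down to C#5.
Held over from the previous chord and resolving down by step — a suspension.

Suspension.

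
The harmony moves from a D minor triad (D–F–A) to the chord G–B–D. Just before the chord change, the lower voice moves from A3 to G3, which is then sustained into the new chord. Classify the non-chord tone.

G3 is an anticipation.

The harmony at that moment is D minor triad (D, F, A); G3 is not a chord tone.
It is approached by step down from A3 and then sustained as the same pitch into the next harmony.
Arriving early and becoming a chord tone when the harmony changes — an anticipation.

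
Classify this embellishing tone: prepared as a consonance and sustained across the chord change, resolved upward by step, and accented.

Approach: by preparation — the pitch is first a chord tone, then held (tied or repeated) while the harmony changes under it. Departure: up by step. Metric position: strong.
A prepared dissonance that resolves upward by step — a retardation. (The same figure resolving downward would be a suspension.)

Retardation.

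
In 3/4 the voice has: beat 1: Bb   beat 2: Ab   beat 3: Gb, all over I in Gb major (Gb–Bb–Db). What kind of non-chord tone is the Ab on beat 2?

Passing tone.

The harmony at that moment is Gb major triad (Gb, Bb, Db); Ab is not a chord tone.
It is approached by step down from Bb and left by step down to Gb.
Step in, step out in the same direction — a passing tone.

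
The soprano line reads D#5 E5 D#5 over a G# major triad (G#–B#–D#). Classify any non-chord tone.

The harmony at that moment is G# major triad (G#, B#, D#); E5 is not a chord tone.
It is approached by step up from D#5 and left by step down to D#5.
Step away and step back to the same note — a neighbor tone (upper neighbor).

E5 is a neighbor tone.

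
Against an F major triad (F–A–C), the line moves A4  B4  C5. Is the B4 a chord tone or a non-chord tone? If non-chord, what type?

Non-chord tone — a passing tone.

The harmony at that moment is F major triad (F, A, C); B4 is not a chord tone.
It is approached by step up from A4 and left by step up to C5.
Step in, step out in the same direction — a passing tone.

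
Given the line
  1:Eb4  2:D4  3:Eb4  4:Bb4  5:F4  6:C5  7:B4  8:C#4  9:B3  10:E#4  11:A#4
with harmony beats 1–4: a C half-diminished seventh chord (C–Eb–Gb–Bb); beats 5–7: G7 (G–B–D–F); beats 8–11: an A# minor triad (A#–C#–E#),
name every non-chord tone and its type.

D4 (beat 2) — neighbor tone; C5 (beat 6) — appoggiatura; B3 (beat 9) — escape tone.

The harmony at that moment is C half-diminished seventh chord (C, Eb, Gb, Bb); D4 is not a chord tone.
It is approached by step down from Eb4 and left by step up to Eb4.
Step away and step back to the same note — a neighbor tone (lower neighbor).
The harmony at that moment is G dominant seventh chord (G, B, D, F); C5 is not a chord tone.
It is approached by leap up from F4 and left by step down to B4.
Leap in, step out — an appoggiatura.
The harmony at that moment is A# minor triad (A#, C#, E#); B3 is not a chord tone.
It is approached by step down from C#4 and left by leap up to E#4.
Step in, leap out — an escape tone.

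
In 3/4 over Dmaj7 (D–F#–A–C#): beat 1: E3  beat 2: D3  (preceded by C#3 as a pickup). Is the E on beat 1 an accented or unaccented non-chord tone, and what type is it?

Accented appoggiatura.

The harmony at that moment is D major seventh chord (D, F#, A, C#); E3 is not a chord tone.
It is approached by leap up from C#3 and left by step down to D3.
Leap in, step out — an appoggiatura.
It falls on the downbeat, so it is accented.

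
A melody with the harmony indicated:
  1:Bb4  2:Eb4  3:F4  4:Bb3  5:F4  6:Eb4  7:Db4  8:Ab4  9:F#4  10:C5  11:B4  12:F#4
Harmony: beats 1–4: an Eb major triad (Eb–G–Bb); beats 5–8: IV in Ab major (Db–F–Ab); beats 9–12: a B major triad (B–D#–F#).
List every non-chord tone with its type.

The harmony at that moment is Eb major triad (Eb, G, Bb); F4 is not a chord tone.
It is approached by step up from Eb4 and left by leap down to Bb3.
Step in, leap out — an escape tone.
The harmony at that moment is Db major triad (Db, F, Ab); Eb4 is not a chord tone.
It is approached by step down from F4 and left by step down to Db4.
Step in, step out in the same direction — a passing tone.
The harmony at that moment is B major triad (B, D#, F#); C5 is not a chord tone.
It is approached by leap up from F#4 and left by step down to B4.
Leap in, step out — an appoggiatura.

F4 (beat 3) — escape tone; Eb4 (beat 6) — passing tone; C5 (beat 10) — appoggiatura.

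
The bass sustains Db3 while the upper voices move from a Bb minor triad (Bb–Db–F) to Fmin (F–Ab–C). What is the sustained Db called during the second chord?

The harmony at that moment is F minor triad (F, Ab, C); Db3 is not a chord tone.
It is held over (the same pitch as the preceding Db3) and then sustained as the same pitch into the next harmony.
Sustained through a change of harmony — a pedal tone.

Pedal tone (pedal point).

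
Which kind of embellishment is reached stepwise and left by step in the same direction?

Approach: by step. Departure: by step, continuing in the same direction.
Stepwise on both sides with no change of direction means the note fills in the space between two different chord tones — a passing tone. (Had it turned back to its starting note it would be a neighbor tone instead.)

Passing tone.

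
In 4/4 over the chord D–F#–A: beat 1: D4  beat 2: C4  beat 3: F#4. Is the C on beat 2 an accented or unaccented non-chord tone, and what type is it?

The harmony at that moment is D major triad (D, F#, A); C4 is not a chord tone.
It is approached by step down from D4 and left by leap up to F#4.
Step in, leap out — an escape tone.
It falls on a weak beat, so it is unaccented.

Unaccented escape tone.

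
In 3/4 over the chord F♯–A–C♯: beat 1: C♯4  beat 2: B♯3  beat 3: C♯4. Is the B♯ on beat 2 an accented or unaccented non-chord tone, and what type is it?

The harmony at that moment is F♯ minor triad (F♯, A, C♯); B♯3 is not a chord tone.
It is approached by step down from C♯4 and left by step up to C♯4.
Step away and step back to the same note — a neighbor tone (lower neighbor).
It falls on a weak beat, so it is unaccented.

Unaccented neighbor tone.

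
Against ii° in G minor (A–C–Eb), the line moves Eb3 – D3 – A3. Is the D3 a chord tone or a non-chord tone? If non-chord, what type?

The harmony at that moment is A diminished triad (A, C, Eb); D3 is not a chord tone.
It is approached by step down from Eb3 and left by leap up to A3.
Step in, leap out — an escape tone.

Non-chord tone — an escape tone.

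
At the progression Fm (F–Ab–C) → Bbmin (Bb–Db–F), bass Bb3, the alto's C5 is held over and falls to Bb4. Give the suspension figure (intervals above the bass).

At the second chord the bass is Bb3. The suspended C5 lies a ninth above the bass; after resolving down by step to Bb4, the interval above the bass becomes an octave.
Suspension figures are named by those two intervals: 9–8.

9–8 suspension.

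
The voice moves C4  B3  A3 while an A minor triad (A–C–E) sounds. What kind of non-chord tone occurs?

B3 is a passing tone.

The harmony at that moment is A minor triad (A, C, E); B3 is not a chord tone.
It is approached by step down from C4 and left by step down to A3.
Step in, step out in the same direction — a passing tone.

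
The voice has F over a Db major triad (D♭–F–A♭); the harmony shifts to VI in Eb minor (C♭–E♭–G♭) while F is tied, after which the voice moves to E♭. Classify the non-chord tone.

The harmony at that moment is C♭ major triad (C♭, E♭, G♭); F is not a chord tone.
It is held over (the same pitch as the preceding F) and left by step down to E♭.
Held over from the previous chord and resolving down by step — a suspension.

F is a suspension.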